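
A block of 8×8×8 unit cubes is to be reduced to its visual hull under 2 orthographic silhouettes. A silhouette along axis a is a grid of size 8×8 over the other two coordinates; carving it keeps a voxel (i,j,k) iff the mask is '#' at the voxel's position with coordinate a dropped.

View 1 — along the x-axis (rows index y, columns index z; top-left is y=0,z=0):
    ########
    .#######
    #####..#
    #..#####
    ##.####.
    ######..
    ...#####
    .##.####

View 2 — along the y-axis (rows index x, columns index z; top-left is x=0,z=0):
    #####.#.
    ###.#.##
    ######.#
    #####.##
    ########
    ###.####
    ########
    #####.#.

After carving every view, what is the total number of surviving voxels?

340 voxels

before carving: 512 voxels (8×8×8)
carve view 1 (along x, YZ-mask fill 50/64): 400 voxels remain
carve view 2 (along y, XZ-mask fill 55/64): 340 voxels remain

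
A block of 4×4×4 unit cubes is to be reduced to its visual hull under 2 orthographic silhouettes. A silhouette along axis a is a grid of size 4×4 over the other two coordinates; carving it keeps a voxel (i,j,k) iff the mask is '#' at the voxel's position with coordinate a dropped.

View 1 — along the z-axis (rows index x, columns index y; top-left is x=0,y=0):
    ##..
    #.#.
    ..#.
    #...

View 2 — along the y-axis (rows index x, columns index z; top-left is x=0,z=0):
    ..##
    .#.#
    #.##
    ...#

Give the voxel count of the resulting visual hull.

before carving: 64 voxels (4×4×4)
carve view 1 (along z, XY-mask fill 6/16): 24 voxels remain
carve view 2 (along y, XZ-mask fill 8/16): 12 voxels remain

|visual hull| = 12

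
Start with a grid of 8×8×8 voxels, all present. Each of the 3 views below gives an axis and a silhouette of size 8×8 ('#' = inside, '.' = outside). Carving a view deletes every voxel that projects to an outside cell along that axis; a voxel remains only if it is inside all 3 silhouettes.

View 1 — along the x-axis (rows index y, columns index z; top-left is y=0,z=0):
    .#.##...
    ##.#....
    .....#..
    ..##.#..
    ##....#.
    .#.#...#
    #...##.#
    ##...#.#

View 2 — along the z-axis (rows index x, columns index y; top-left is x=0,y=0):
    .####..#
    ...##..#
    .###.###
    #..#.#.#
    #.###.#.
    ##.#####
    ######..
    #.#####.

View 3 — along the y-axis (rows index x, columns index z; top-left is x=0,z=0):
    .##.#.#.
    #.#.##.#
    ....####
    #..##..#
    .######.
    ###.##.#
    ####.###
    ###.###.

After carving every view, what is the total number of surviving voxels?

82 voxels

before carving: 512 voxels (8×8×8)
[1] x-view keeps 24 columns → grid now 192
[2] z-view keeps 42 columns → grid now 125
[3] y-view keeps 42 columns → grid now 82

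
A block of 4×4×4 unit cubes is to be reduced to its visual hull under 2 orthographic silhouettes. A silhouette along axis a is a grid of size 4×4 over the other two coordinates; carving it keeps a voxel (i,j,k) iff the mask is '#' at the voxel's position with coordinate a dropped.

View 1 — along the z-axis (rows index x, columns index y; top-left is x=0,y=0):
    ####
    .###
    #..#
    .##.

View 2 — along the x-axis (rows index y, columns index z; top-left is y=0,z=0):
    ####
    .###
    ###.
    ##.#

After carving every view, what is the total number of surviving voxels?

remaining voxels: 35

full grid |V| = 64
after view 1 [z-axis, 11 of 16 cells solid] → remaining = 44
after view 2 [x-axis, 13 of 16 cells solid] → remaining = 35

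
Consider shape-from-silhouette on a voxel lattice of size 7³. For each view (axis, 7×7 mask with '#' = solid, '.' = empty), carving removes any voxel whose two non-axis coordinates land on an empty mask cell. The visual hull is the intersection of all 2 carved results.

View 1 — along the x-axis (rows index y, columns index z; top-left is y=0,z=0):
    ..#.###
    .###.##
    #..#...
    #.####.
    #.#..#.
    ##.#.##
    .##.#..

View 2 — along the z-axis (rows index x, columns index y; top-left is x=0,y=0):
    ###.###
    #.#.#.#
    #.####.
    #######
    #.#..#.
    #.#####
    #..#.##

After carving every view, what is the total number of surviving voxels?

before carving: 343 voxels (7×7×7)
step 1: project along x, AND mask (27/49) → |grid| = 189
step 2: project along z, AND mask (35/49) → |grid| = 130

|visual hull| = 130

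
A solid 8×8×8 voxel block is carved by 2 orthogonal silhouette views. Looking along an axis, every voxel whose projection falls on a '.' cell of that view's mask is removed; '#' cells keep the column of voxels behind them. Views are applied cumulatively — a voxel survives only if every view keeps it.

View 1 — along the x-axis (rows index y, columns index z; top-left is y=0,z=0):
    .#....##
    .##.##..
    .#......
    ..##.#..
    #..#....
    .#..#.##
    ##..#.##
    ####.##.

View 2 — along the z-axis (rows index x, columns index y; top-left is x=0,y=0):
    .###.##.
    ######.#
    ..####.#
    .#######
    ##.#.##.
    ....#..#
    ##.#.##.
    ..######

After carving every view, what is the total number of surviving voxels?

148 voxels

full grid |V| = 512
carve view 1 (along x, YZ-mask fill 28/64): 224 voxels remain
carve view 2 (along z, XY-mask fill 42/64): 148 voxels remain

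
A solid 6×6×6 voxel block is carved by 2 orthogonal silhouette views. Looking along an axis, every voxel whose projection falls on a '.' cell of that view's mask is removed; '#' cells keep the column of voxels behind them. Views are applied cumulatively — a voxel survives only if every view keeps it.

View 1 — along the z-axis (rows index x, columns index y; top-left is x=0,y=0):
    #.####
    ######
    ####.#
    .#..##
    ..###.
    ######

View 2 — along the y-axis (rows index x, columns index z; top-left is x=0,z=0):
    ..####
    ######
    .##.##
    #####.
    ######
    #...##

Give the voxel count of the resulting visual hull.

initial block: 6^3 = 216
[1] z-view keeps 28 columns → grid now 168
[2] y-view keeps 28 columns → grid now 127

127 voxels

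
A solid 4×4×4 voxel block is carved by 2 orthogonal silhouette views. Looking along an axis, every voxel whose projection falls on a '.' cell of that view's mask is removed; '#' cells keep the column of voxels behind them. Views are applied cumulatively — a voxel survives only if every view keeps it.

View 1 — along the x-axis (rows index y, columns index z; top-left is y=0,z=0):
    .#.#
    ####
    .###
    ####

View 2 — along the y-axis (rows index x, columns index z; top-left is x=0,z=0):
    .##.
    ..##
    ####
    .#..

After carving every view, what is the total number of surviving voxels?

31 voxels

before carving: 64 voxels (4×4×4)
after view 1 [x-axis, 13 of 16 cells solid] → remaining = 52
after view 2 [y-axis, 9 of 16 cells solid] → remaining = 31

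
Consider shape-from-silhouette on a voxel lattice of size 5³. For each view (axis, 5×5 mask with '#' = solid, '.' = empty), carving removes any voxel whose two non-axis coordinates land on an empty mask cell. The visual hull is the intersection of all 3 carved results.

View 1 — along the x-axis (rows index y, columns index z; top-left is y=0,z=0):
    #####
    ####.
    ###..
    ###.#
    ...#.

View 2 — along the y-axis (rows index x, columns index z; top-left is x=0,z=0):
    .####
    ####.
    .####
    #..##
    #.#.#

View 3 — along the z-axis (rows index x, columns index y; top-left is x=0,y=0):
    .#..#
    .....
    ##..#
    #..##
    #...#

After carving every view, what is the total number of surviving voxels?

|visual hull| = 21

initial block: 5^3 = 125
after view 1 [x-axis, 17 of 25 cells solid] → remaining = 85
after view 2 [y-axis, 18 of 25 cells solid] → remaining = 60
after view 3 [z-axis, 10 of 25 cells solid] → remaining = 21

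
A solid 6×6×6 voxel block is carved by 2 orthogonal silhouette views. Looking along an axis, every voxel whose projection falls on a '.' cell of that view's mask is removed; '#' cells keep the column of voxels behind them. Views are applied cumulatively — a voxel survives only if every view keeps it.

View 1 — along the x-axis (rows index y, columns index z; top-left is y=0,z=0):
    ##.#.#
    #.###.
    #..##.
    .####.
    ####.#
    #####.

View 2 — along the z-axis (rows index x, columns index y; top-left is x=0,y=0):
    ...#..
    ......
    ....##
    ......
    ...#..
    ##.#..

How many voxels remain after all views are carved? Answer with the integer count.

voxel count = 30

full grid |V| = 216
after view 1 [x-axis, 25 of 36 cells solid] → remaining = 150
after view 2 [z-axis, 7 of 36 cells solid] → remaining = 30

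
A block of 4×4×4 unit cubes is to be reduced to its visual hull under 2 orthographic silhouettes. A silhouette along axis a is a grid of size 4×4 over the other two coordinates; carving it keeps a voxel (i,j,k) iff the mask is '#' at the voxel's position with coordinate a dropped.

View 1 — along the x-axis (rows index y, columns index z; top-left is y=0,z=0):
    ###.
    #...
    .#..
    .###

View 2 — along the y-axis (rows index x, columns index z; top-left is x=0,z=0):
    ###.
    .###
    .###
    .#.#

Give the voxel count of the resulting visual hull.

23 voxels

full grid |V| = 64
carve view 1 (along x, YZ-mask fill 8/16): 32 voxels remain
carve view 2 (along y, XZ-mask fill 11/16): 23 voxels remain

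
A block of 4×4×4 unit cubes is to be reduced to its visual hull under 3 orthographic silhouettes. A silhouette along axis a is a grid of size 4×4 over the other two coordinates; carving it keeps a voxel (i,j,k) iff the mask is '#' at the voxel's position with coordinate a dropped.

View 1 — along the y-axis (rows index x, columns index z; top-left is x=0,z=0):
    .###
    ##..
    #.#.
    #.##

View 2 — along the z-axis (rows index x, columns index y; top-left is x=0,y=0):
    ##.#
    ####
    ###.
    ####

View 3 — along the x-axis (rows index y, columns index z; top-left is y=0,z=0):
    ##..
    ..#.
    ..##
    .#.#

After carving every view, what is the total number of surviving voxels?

|visual hull| = 15

full grid |V| = 64
carve view 1 (along y, XZ-mask fill 10/16): 40 voxels remain
carve view 2 (along z, XY-mask fill 14/16): 35 voxels remain
carve view 3 (along x, YZ-mask fill 7/16): 15 voxels remain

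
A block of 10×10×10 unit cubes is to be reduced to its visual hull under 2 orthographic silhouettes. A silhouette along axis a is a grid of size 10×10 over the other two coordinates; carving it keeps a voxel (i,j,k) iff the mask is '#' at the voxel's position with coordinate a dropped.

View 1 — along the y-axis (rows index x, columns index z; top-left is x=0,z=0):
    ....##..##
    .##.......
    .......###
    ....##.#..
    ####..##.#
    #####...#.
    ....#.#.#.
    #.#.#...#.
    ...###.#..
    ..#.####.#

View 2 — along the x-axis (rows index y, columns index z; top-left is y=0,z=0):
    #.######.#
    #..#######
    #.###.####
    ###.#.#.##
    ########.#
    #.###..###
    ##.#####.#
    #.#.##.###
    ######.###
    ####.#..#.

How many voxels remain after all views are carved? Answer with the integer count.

before carving: 1000 voxels (10×10×10)
step 1: project along y, AND mask (42/100) → |grid| = 420
step 2: project along x, AND mask (77/100) → |grid| = 329

voxel count = 329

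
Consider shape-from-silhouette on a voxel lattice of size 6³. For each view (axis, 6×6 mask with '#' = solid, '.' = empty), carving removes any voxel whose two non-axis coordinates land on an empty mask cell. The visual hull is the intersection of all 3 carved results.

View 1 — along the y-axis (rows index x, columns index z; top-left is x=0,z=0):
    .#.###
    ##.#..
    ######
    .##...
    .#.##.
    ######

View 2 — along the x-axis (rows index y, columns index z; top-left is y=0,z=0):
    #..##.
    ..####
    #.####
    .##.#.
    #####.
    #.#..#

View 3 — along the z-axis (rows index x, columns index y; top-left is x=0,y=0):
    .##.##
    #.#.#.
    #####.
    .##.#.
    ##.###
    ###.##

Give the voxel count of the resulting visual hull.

start: 6×6×6 = 216 voxels
[1] y-view keeps 24 columns → grid now 144
[2] x-view keeps 23 columns → grid now 88
[3] z-view keeps 25 columns → grid now 70

remaining voxels: 70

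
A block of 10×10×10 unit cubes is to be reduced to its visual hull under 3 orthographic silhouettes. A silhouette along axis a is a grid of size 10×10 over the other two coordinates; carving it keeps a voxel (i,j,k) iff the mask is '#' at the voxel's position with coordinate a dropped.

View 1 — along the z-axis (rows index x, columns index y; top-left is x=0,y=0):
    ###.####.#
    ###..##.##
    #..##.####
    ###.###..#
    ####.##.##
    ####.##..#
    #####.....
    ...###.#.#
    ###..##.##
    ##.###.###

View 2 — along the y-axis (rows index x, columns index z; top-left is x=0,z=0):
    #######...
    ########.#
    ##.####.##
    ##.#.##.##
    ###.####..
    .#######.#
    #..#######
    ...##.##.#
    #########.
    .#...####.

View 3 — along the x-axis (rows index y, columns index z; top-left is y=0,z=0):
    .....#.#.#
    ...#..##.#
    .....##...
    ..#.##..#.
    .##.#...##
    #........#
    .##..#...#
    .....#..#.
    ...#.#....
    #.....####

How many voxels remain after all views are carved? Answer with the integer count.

|visual hull| = 165

full grid |V| = 1000
  1. axis=2 (XY plane), |mask|=69  ⇒  voxels=690
  2. axis=1 (XZ plane), |mask|=73  ⇒  voxels=504
  3. axis=0 (YZ plane), |mask|=33  ⇒  voxels=165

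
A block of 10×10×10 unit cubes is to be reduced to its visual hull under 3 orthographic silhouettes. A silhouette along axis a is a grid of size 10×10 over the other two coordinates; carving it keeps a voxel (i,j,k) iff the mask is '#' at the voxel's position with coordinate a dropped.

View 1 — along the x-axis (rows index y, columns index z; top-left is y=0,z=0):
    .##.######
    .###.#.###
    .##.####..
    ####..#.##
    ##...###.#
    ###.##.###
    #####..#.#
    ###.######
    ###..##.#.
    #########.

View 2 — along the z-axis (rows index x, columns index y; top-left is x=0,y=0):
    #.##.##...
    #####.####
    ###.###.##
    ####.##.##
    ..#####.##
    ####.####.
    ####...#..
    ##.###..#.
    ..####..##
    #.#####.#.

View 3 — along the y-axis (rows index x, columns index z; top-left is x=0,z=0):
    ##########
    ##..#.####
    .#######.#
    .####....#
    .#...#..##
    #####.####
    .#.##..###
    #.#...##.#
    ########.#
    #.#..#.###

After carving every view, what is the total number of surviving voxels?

initial block: 10^3 = 1000
carve view 1 (along x, YZ-mask fill 73/100): 730 voxels remain
carve view 2 (along z, XY-mask fill 69/100): 492 voxels remain
carve view 3 (along y, XZ-mask fill 69/100): 343 voxels remain

remaining voxels: 343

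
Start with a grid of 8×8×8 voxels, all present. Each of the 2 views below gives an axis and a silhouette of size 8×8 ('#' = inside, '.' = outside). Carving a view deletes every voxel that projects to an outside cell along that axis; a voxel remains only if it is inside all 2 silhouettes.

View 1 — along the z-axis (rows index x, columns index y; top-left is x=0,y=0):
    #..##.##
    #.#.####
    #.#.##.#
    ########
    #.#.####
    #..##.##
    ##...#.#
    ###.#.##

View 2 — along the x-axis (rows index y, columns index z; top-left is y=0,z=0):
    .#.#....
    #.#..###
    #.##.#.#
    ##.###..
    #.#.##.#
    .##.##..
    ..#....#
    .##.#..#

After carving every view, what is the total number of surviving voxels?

170 voxels

full grid |V| = 512
[1] z-view keeps 45 columns → grid now 360
[2] x-view keeps 32 columns → grid now 170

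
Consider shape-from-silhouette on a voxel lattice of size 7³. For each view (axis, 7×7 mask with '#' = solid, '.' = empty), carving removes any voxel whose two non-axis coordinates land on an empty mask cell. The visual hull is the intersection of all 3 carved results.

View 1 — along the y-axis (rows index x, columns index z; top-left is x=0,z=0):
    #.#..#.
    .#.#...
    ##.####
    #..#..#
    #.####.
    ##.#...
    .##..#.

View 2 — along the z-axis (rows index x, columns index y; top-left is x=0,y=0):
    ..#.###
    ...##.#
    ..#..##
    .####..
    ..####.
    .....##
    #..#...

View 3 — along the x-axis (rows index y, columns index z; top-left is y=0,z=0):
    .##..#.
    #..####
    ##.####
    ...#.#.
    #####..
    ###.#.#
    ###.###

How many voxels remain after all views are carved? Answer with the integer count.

remaining voxels: 58

initial block: 7^3 = 343
step 1: project along y, AND mask (25/49) → |grid| = 175
step 2: project along z, AND mask (22/49) → |grid| = 80
step 3: project along x, AND mask (32/49) → |grid| = 58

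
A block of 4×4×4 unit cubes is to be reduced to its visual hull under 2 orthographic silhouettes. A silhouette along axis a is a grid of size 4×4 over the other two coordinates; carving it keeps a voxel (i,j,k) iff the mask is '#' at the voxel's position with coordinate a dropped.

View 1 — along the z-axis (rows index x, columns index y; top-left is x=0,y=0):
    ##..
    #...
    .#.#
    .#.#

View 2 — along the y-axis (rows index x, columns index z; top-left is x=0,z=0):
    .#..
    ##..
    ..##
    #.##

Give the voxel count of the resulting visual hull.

14 voxels

initial block: 4^3 = 64
V1 z: intersect with XY mask (7 set) -- 28 left
V2 y: intersect with XZ mask (8 set) -- 14 left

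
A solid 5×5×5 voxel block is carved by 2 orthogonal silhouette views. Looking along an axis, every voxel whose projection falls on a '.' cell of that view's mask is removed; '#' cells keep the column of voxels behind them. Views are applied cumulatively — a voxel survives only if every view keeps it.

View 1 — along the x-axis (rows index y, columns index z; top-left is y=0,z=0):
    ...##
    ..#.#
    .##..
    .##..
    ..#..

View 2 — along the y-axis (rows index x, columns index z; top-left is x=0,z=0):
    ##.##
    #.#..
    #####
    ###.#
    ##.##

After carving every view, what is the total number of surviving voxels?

|visual hull| = 31

initial block: 5^3 = 125
step 1: project along x, AND mask (9/25) → |grid| = 45
step 2: project along y, AND mask (19/25) → |grid| = 31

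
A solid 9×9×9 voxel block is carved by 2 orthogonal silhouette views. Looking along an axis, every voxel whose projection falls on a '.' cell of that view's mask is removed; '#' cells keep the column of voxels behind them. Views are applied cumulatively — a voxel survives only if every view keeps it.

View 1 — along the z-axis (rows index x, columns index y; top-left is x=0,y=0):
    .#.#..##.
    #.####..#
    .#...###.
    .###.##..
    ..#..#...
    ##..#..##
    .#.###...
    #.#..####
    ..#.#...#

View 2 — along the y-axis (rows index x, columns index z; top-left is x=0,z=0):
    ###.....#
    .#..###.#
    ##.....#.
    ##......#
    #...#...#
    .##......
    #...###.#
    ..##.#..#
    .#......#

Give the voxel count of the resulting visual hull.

139 voxels

full grid |V| = 729
[1] z-view keeps 39 columns → grid now 351
[2] y-view keeps 31 columns → grid now 139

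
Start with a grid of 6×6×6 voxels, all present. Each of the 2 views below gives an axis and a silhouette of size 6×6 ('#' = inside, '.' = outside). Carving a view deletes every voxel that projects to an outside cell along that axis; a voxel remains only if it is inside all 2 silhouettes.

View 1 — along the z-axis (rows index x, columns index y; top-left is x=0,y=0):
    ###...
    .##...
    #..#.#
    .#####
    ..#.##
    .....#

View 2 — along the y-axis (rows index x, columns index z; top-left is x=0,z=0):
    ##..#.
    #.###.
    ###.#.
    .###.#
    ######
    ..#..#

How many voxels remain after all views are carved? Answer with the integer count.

|visual hull| = 69

before carving: 216 voxels (6×6×6)
after view 1 [z-axis, 17 of 36 cells solid] → remaining = 102
after view 2 [y-axis, 23 of 36 cells solid] → remaining = 69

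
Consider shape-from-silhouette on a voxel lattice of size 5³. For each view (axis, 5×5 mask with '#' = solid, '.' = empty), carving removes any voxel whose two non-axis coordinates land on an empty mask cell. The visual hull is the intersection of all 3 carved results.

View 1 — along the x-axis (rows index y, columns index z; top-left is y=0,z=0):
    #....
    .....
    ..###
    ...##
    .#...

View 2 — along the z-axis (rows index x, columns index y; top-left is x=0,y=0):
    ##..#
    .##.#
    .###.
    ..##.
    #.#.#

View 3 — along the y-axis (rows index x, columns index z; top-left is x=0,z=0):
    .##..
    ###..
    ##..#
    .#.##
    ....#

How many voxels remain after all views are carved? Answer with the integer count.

start: 5×5×5 = 125 voxels
after view 1 [x-axis, 7 of 25 cells solid] → remaining = 35
after view 2 [z-axis, 14 of 25 cells solid] → remaining = 21
after view 3 [y-axis, 12 of 25 cells solid] → remaining = 10

voxel count = 10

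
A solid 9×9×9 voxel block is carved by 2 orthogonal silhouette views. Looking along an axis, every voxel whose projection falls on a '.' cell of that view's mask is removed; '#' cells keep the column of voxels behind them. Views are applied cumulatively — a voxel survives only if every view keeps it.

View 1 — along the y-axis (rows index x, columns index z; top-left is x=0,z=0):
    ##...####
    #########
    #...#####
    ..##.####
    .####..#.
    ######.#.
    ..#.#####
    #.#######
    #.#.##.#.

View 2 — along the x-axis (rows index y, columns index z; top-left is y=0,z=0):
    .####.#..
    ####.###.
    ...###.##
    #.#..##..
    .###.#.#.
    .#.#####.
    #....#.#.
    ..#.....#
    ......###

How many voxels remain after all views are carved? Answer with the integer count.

remaining voxels: 265

before carving: 729 voxels (9×9×9)
carve view 1 (along y, XZ-mask fill 58/81): 522 voxels remain
carve view 2 (along x, YZ-mask fill 40/81): 265 voxels remain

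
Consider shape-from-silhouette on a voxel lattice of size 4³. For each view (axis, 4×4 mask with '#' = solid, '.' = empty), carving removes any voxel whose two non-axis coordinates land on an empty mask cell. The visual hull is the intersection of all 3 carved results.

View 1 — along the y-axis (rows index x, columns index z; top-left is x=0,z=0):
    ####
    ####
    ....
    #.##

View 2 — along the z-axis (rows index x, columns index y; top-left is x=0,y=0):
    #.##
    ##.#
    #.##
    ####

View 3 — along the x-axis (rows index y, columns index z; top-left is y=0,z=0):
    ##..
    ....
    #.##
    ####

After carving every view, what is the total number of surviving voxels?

remaining voxels: 22

before carving: 64 voxels (4×4×4)
step 1: project along y, AND mask (11/16) → |grid| = 44
step 2: project along z, AND mask (13/16) → |grid| = 36
step 3: project along x, AND mask (9/16) → |grid| = 22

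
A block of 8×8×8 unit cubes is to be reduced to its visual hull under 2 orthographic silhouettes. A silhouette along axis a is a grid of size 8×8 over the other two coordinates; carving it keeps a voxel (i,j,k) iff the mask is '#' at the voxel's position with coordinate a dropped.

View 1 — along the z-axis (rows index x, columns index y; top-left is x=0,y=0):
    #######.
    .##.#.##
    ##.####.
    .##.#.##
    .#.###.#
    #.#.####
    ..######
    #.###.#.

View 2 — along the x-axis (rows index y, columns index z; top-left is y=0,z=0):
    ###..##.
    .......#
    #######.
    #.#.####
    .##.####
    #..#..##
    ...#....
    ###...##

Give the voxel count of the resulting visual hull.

197 voxels

start: 8×8×8 = 512 voxels
carve view 1 (along z, XY-mask fill 45/64): 360 voxels remain
carve view 2 (along x, YZ-mask fill 35/64): 197 voxels remain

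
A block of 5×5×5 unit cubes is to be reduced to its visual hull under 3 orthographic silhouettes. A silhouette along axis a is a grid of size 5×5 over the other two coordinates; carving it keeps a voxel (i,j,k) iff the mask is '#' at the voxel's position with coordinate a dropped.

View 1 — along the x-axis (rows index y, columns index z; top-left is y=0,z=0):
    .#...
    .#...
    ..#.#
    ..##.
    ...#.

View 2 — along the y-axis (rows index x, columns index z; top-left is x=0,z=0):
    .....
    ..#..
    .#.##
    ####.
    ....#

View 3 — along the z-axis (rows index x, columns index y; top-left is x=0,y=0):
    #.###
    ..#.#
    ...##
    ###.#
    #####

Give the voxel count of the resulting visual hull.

start: 5×5×5 = 125 voxels
after view 1 [x-axis, 7 of 25 cells solid] → remaining = 35
after view 2 [y-axis, 9 of 25 cells solid] → remaining = 14
after view 3 [z-axis, 17 of 25 cells solid] → remaining = 8

voxel count = 8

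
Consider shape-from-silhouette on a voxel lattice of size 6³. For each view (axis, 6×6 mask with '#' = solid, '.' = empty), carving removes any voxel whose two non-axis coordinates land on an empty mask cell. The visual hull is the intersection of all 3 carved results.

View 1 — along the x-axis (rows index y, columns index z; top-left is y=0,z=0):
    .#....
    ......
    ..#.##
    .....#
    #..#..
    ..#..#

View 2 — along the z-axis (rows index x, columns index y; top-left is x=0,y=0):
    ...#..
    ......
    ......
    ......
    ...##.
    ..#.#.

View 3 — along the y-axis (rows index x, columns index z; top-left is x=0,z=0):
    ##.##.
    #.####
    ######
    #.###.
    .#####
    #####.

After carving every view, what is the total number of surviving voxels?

remaining voxels: 6

before carving: 216 voxels (6×6×6)
[1] x-view keeps 9 columns → grid now 54
[2] z-view keeps 5 columns → grid now 9
[3] y-view keeps 29 columns → grid now 6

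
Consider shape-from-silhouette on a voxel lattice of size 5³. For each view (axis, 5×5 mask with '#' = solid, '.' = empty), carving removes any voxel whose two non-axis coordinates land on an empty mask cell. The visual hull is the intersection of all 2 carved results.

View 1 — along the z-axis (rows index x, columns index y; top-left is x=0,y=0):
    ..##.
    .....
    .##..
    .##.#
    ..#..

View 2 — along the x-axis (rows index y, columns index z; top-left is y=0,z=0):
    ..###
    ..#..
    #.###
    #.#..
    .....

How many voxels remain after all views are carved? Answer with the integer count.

before carving: 125 voxels (5×5×5)
step 1: project along z, AND mask (8/25) → |grid| = 40
step 2: project along x, AND mask (10/25) → |grid| = 20

|visual hull| = 20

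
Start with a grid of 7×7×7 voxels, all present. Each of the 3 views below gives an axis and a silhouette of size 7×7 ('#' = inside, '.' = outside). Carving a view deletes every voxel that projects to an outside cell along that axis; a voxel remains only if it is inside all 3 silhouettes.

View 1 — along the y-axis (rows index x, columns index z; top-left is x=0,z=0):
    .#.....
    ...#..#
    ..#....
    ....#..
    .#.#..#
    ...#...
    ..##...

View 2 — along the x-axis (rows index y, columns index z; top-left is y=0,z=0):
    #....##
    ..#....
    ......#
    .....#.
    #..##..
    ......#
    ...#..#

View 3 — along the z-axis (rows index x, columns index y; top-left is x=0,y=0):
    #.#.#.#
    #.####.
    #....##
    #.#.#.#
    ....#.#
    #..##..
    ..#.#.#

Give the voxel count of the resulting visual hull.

before carving: 343 voxels (7×7×7)
carve view 1 (along y, XZ-mask fill 11/49): 77 voxels remain
carve view 2 (along x, YZ-mask fill 12/49): 19 voxels remain
carve view 3 (along z, XY-mask fill 24/49): 11 voxels remain

remaining voxels: 11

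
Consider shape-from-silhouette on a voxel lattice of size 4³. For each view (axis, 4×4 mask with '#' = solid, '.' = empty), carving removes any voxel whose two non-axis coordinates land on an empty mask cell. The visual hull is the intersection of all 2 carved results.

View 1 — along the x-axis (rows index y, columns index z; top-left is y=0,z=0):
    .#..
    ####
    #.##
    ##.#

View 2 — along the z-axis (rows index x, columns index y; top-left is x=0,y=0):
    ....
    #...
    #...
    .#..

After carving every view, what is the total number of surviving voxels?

6 voxels

before carving: 64 voxels (4×4×4)
  1. axis=0 (YZ plane), |mask|=11  ⇒  voxels=44
  2. axis=2 (XY plane), |mask|=3  ⇒  voxels=6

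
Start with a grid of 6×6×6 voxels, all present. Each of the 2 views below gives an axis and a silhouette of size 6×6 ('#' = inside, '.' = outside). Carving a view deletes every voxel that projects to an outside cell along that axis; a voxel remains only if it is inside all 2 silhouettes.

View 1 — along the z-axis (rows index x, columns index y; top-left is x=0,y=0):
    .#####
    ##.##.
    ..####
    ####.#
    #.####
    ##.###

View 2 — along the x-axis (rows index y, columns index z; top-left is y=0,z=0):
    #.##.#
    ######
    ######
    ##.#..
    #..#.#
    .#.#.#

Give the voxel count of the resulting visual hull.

initial block: 6^3 = 216
step 1: project along z, AND mask (28/36) → |grid| = 168
step 2: project along x, AND mask (25/36) → |grid| = 112

remaining voxels: 112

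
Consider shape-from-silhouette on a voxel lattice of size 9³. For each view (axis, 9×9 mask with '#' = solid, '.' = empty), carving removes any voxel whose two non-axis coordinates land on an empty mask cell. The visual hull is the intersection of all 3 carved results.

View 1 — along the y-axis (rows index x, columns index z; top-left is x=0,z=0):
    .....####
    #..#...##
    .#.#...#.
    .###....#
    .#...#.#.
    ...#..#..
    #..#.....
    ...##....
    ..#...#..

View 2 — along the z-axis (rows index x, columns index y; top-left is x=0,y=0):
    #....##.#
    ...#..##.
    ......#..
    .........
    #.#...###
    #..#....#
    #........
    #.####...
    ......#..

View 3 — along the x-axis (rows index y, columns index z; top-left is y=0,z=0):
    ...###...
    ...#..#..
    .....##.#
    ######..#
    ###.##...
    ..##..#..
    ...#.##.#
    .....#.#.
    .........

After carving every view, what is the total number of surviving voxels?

start: 9×9×9 = 729 voxels
  1. axis=1 (XZ plane), |mask|=26  ⇒  voxels=234
  2. axis=2 (XY plane), |mask|=23  ⇒  voxels=66
  3. axis=0 (YZ plane), |mask|=29  ⇒  voxels=27

remaining voxels: 27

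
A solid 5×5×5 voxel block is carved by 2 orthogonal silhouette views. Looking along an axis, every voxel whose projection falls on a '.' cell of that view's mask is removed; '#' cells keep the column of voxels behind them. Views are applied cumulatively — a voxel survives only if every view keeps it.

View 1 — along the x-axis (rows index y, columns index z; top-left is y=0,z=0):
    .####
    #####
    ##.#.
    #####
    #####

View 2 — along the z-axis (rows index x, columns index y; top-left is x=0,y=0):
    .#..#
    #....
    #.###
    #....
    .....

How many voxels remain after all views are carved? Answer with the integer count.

35 voxels

before carving: 125 voxels (5×5×5)
V1 x: intersect with YZ mask (22 set) -- 110 left
V2 z: intersect with XY mask (8 set) -- 35 left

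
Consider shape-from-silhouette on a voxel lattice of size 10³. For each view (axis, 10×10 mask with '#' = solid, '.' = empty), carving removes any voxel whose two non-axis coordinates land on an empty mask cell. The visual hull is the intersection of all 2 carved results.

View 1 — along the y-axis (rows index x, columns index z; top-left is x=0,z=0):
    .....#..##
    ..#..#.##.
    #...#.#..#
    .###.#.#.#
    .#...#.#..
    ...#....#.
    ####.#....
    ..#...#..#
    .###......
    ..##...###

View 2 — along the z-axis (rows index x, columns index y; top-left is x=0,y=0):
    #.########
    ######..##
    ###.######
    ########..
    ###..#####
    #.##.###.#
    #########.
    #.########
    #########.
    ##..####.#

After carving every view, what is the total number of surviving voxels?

start: 10×10×10 = 1000 voxels
[1] y-view keeps 38 columns → grid now 380
[2] z-view keeps 83 columns → grid now 315

remaining voxels: 315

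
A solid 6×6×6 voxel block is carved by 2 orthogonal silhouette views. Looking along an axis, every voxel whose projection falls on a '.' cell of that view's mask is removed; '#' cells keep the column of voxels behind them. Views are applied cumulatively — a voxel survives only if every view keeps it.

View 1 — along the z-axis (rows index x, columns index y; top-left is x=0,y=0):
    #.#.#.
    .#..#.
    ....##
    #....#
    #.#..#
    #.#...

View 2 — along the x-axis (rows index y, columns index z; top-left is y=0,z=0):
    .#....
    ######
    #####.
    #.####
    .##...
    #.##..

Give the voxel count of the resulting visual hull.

start: 6×6×6 = 216 voxels
[1] z-view keeps 14 columns → grid now 84
[2] x-view keeps 22 columns → grid now 40

remaining voxels: 40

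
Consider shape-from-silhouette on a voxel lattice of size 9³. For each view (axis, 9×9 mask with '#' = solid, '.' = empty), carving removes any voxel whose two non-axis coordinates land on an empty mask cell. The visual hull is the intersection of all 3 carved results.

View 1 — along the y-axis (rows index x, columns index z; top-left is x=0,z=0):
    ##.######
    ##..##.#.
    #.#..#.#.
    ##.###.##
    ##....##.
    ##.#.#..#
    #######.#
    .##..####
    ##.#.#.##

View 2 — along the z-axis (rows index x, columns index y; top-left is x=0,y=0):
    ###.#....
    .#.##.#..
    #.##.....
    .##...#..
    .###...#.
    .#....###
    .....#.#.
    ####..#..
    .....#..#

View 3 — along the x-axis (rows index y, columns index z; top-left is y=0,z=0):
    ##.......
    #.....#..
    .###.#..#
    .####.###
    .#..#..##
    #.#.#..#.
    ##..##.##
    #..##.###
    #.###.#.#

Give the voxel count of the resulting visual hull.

remaining voxels: 88

start: 9×9×9 = 729 voxels
step 1: project along y, AND mask (53/81) → |grid| = 477
step 2: project along z, AND mask (31/81) → |grid| = 179
step 3: project along x, AND mask (42/81) → |grid| = 88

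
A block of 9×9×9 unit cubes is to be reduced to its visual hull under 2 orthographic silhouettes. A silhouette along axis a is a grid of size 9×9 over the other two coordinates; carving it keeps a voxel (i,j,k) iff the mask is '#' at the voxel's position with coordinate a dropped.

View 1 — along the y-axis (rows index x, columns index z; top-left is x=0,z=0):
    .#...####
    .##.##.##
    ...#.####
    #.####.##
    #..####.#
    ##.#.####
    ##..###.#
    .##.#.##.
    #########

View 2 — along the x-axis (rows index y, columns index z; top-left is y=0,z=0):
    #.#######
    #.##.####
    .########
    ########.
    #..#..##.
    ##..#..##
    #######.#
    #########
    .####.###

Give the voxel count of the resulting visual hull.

before carving: 729 voxels (9×9×9)
[1] y-view keeps 56 columns → grid now 504
[2] x-view keeps 64 columns → grid now 397

|visual hull| = 397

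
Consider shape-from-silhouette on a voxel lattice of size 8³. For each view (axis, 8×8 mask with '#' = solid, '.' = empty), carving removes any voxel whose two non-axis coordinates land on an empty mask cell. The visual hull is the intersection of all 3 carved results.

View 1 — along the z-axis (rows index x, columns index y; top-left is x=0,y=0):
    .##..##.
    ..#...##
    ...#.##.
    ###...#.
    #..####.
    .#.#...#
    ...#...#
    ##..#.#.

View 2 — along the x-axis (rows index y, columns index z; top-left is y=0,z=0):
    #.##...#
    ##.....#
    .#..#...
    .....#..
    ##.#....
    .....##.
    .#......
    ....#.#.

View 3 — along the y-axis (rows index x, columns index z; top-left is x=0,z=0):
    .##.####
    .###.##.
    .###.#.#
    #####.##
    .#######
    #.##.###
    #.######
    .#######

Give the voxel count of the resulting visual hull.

full grid |V| = 512
  1. axis=2 (XY plane), |mask|=28  ⇒  voxels=224
  2. axis=0 (YZ plane), |mask|=18  ⇒  voxels=58
  3. axis=1 (XZ plane), |mask|=50  ⇒  voxels=47

|visual hull| = 47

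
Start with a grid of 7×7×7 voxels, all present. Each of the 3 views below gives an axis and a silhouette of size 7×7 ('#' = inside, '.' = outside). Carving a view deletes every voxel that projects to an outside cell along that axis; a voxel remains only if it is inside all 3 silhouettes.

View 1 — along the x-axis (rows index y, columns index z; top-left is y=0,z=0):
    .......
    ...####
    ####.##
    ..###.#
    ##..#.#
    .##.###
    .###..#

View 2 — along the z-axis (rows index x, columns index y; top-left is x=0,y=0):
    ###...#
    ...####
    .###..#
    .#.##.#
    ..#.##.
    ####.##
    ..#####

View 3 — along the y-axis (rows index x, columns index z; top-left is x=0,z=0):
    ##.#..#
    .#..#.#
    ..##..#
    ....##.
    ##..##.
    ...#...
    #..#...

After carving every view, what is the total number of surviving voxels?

remaining voxels: 52

before carving: 343 voxels (7×7×7)
  1. axis=0 (YZ plane), |mask|=27  ⇒  voxels=189
  2. axis=2 (XY plane), |mask|=30  ⇒  voxels=126
  3. axis=1 (XZ plane), |mask|=19  ⇒  voxels=52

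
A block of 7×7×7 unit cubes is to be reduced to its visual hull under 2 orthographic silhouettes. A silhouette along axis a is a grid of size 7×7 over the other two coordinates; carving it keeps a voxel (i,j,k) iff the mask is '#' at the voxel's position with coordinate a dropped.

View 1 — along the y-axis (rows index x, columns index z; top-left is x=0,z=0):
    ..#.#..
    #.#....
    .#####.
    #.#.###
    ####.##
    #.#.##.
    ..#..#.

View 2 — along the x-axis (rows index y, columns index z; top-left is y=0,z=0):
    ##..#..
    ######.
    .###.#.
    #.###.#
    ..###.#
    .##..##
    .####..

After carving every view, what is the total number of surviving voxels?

voxel count = 115

full grid |V| = 343
  1. axis=1 (XZ plane), |mask|=26  ⇒  voxels=182
  2. axis=0 (YZ plane), |mask|=30  ⇒  voxels=115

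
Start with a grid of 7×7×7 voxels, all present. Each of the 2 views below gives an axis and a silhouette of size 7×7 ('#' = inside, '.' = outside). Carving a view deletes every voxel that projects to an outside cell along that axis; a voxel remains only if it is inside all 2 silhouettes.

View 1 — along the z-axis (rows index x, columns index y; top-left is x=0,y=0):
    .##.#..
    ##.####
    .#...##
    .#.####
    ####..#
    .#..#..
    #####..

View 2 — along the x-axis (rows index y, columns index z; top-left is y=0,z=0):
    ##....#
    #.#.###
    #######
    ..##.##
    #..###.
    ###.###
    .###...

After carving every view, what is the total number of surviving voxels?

131 voxels

start: 7×7×7 = 343 voxels
step 1: project along z, AND mask (29/49) → |grid| = 203
step 2: project along x, AND mask (32/49) → |grid| = 131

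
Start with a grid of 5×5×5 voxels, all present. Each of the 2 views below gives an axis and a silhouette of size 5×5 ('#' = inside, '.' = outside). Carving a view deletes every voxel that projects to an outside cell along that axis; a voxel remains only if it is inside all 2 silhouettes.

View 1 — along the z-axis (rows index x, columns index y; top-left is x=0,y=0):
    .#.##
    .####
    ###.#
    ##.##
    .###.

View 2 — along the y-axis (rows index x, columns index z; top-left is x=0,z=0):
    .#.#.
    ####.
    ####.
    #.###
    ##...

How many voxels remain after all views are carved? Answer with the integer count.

|visual hull| = 60

before carving: 125 voxels (5×5×5)
[1] z-view keeps 18 columns → grid now 90
[2] y-view keeps 16 columns → grid now 60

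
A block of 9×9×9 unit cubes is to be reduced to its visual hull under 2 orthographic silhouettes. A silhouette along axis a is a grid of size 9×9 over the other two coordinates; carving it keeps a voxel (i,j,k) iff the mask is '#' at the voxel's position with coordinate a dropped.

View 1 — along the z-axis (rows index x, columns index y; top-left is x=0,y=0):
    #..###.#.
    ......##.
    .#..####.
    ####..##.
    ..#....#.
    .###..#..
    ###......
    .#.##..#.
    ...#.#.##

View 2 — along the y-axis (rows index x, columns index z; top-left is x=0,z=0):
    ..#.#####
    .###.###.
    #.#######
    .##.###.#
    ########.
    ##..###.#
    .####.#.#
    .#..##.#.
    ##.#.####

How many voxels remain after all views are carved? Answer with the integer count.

220 voxels

start: 9×9×9 = 729 voxels
  1. axis=2 (XY plane), |mask|=35  ⇒  voxels=315
  2. axis=1 (XZ plane), |mask|=57  ⇒  voxels=220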